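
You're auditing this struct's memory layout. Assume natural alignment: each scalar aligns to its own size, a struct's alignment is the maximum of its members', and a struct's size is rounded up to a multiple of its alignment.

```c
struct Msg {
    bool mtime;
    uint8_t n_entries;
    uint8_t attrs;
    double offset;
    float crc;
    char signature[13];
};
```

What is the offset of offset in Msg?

0..1  mtime  (1B, 1-aligned)
1..2  n_entries  (1B, 1-aligned)
2..3  attrs  (1B, 1-aligned)
3..8  -- padding (5B)
8..16  offset  (8B, 8-aligned)

8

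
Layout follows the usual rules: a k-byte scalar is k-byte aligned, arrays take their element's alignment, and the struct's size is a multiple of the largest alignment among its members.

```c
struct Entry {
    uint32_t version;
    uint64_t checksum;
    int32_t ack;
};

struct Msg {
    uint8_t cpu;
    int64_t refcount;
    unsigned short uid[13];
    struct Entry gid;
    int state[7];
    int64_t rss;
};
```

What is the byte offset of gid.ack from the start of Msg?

64

Entry: version at 0 (size 4, align 4) → ends 4; pad 4 to align 8 for checksum; checksum at 8 (size 8, align 8) → ends 16; ack at 16 (size 4, align 4) → ends 20; tail pad 4 to reach multiple of 8; total 24 bytes, alignment 8
cpu at 0 (size 1, align 1) → ends 1
pad 7 to align 8 for refcount
refcount at 8 (size 8, align 8) → ends 16
uid at 16 (size 26, align 2) → ends 42
pad 6 to align 8 for gid
gid at 48 (size 24, align 8) → ends 72
within Entry: ack at 16
48 + 16 = 64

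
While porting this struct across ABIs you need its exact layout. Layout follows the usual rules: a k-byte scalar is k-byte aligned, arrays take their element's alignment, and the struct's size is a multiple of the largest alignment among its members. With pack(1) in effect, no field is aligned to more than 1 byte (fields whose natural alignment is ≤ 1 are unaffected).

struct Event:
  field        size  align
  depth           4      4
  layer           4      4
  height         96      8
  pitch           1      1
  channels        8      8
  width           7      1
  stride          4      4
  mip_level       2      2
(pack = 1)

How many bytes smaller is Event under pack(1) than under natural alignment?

natural layout:
  0..4  depth  (4B, 4-aligned)
  4..8  layer  (4B, 4-aligned)
  8..104  height  (96B, 8-aligned)
  104..105  pitch  (1B, 1-aligned)
  105..112  -- padding (7B)
  112..120  channels  (8B, 8-aligned)
  120..127  width  (7B, 1-aligned)
  127..128  -- padding (1B)
  128..132  stride  (4B, 4-aligned)
  132..134  mip_level  (2B, 2-aligned)
  134..136  -- tail padding (2B)
  sizeof = 136, alignof = 8
packed(1) layout:
  0..4  depth  (4B, 1-aligned)
  4..8  layer  (4B, 1-aligned)
  8..104  height  (96B, 1-aligned)
  104..105  pitch  (1B, 1-aligned)
  105..113  channels  (8B, 1-aligned)
  113..120  width  (7B, 1-aligned)
  120..124  stride  (4B, 1-aligned)
  124..126  mip_level  (2B, 1-aligned)
  sizeof = 126, alignof = 1
136 − 126 = 10

10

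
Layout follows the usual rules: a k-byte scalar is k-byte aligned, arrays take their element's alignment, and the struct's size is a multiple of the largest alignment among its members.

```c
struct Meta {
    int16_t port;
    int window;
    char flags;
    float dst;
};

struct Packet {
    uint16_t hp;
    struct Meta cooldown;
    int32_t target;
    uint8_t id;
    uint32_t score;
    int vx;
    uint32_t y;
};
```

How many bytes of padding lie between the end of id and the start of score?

Meta: port at 0 (size 2, align 2) → ends 2; pad 2 to align 4 for window; window at 4 (size 4, align 4) → ends 8; flags at 8 (size 1, align 1) → ends 9; pad 3 to align 4 for dst; dst at 12 (size 4, align 4) → ends 16; total 16 bytes, alignment 4
hp at 0 (size 2, align 2) → ends 2
pad 2 to align 4 for cooldown
cooldown at 4 (size 16, align 4) → ends 20
target at 20 (size 4, align 4) → ends 24
id at 24 (size 1, align 1) → ends 25
pad 3 to align 4 for score
score at 28 (size 4, align 4) → ends 32

3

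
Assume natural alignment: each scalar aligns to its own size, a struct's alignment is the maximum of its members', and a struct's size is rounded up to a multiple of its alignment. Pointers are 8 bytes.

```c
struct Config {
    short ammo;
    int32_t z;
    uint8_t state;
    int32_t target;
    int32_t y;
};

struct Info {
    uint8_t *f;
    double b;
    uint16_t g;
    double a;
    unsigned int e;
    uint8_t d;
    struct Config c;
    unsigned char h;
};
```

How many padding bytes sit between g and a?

6

Config: @0: ammo [2B, align 2] → 2; +2 pad (align 4); @4: z [4B, align 4] → 8; @8: state [1B, align 1] → 9; +3 pad (align 4); @12: target [4B, align 4] → 16; @16: y [4B, align 4] → 20; size 20, align 4
@0: f [8B, align 8] → 8
@8: b [8B, align 8] → 16
@16: g [2B, align 2] → 18
+6 pad (align 8)
@24: a [8B, align 8] → 32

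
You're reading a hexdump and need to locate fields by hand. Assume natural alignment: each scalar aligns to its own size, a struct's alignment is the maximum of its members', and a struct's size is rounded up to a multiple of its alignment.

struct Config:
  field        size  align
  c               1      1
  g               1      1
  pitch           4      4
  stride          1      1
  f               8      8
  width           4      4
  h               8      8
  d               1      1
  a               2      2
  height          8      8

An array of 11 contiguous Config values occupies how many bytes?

616

0..1  c  (1B, 1-aligned)
1..2  g  (1B, 1-aligned)
2..4  -- padding (2B)
4..8  pitch  (4B, 4-aligned)
8..9  stride  (1B, 1-aligned)
9..16  -- padding (7B)
16..24  f  (8B, 8-aligned)
24..28  width  (4B, 4-aligned)
28..32  -- padding (4B)
32..40  h  (8B, 8-aligned)
40..41  d  (1B, 1-aligned)
41..42  -- padding (1B)
42..44  a  (2B, 2-aligned)
44..48  -- padding (4B)
48..56  height  (8B, 8-aligned)
sizeof = 56, alignof = 8
array of 11: 11 × 56 = 616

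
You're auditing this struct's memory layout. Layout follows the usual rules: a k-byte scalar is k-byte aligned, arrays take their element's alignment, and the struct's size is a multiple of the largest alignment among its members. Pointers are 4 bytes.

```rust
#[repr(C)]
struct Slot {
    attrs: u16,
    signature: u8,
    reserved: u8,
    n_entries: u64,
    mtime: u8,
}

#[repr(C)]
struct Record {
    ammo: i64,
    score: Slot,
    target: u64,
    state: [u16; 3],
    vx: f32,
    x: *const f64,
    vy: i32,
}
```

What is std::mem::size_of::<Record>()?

64 bytes

Slot: attrs at 0 (size 2, align 2) → ends 2; signature at 2 (size 1, align 1) → ends 3; reserved at 3 (size 1, align 1) → ends 4; pad 4 to align 8 for n_entries; n_entries at 8 (size 8, align 8) → ends 16; mtime at 16 (size 1, align 1) → ends 17; tail pad 7 to reach multiple of 8; total 24 bytes, alignment 8
ammo at 0 (size 8, align 8) → ends 8
score at 8 (size 24, align 8) → ends 32
target at 32 (size 8, align 8) → ends 40
state at 40 (size 6, align 2) → ends 46
pad 2 to align 4 for vx
vx at 48 (size 4, align 4) → ends 52
x at 52 (size 4, align 4) → ends 56
vy at 56 (size 4, align 4) → ends 60
tail pad 4 to reach multiple of 8
total 64 bytes, alignment 8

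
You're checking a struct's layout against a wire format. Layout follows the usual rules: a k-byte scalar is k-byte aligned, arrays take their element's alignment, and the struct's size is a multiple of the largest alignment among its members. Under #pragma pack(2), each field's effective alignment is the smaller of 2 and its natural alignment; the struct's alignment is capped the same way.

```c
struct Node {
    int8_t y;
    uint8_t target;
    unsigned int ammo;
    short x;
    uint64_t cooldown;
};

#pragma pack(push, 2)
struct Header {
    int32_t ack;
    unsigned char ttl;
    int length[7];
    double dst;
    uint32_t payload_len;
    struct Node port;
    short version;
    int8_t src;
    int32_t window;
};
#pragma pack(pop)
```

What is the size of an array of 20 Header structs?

1560

Node: 0..1  y  (1B, 1-aligned); 1..2  target  (1B, 1-aligned); 2..4  -- padding (2B); 4..8  ammo  (4B, 4-aligned); 8..10  x  (2B, 2-aligned); 10..16  -- padding (6B); 16..24  cooldown  (8B, 8-aligned); sizeof = 24, alignof = 8
0..4  ack  (4B, 2-aligned)
4..5  ttl  (1B, 1-aligned)
5..6  -- padding (1B)
6..34  length  (28B, 2-aligned)
34..42  dst  (8B, 2-aligned)
42..46  payload_len  (4B, 2-aligned)
46..70  port  (24B, 2-aligned)
70..72  version  (2B, 2-aligned)
72..73  src  (1B, 1-aligned)
73..74  -- padding (1B)
74..78  window  (4B, 2-aligned)
sizeof = 78, alignof = 2
array of 20: 20 × 78 = 1560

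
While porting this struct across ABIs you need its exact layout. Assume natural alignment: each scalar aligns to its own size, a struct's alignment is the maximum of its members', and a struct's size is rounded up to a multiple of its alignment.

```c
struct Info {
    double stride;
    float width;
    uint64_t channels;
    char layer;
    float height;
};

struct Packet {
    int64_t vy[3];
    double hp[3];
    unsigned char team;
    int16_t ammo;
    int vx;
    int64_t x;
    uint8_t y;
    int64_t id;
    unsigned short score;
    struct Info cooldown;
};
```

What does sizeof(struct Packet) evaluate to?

120 bytes

Info: stride at 0 (size 8, align 8) → ends 8; width at 8 (size 4, align 4) → ends 12; pad 4 to align 8 for channels; channels at 16 (size 8, align 8) → ends 24; layer at 24 (size 1, align 1) → ends 25; pad 3 to align 4 for height; height at 28 (size 4, align 4) → ends 32; total 32 bytes, alignment 8
vy at 0 (size 24, align 8) → ends 24
hp at 24 (size 24, align 8) → ends 48
team at 48 (size 1, align 1) → ends 49
pad 1 to align 2 for ammo
ammo at 50 (size 2, align 2) → ends 52
vx at 52 (size 4, align 4) → ends 56
x at 56 (size 8, align 8) → ends 64
y at 64 (size 1, align 1) → ends 65
pad 7 to align 8 for id
id at 72 (size 8, align 8) → ends 80
score at 80 (size 2, align 2) → ends 82
pad 6 to align 8 for cooldown
cooldown at 88 (size 32, align 8) → ends 120
total 120 bytes, alignment 8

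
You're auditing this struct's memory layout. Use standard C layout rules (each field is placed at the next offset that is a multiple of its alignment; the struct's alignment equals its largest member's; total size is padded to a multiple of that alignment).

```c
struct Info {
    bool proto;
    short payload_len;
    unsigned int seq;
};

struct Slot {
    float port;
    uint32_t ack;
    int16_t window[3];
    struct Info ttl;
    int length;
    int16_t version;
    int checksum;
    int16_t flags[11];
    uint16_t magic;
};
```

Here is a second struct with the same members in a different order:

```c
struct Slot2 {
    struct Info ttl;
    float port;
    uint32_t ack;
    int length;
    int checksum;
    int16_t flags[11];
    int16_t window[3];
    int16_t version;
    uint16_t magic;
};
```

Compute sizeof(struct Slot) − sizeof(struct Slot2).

Info: 0..1  proto  (1B, 1-aligned); 1..2  -- padding (1B); 2..4  payload_len  (2B, 2-aligned); 4..8  seq  (4B, 4-aligned); sizeof = 8, alignof = 4
0..4  port  (4B, 4-aligned)
4..8  ack  (4B, 4-aligned)
8..14  window  (6B, 2-aligned)
14..16  -- padding (2B)
16..24  ttl  (8B, 4-aligned)
24..28  length  (4B, 4-aligned)
28..30  version  (2B, 2-aligned)
30..32  -- padding (2B)
32..36  checksum  (4B, 4-aligned)
36..58  flags  (22B, 2-aligned)
58..60  magic  (2B, 2-aligned)
sizeof = 60, alignof = 4
— Slot2 —
0..8  ttl  (8B, 4-aligned)
8..12  port  (4B, 4-aligned)
12..16  ack  (4B, 4-aligned)
16..20  length  (4B, 4-aligned)
20..24  checksum  (4B, 4-aligned)
24..46  flags  (22B, 2-aligned)
46..52  window  (6B, 2-aligned)
52..54  version  (2B, 2-aligned)
54..56  magic  (2B, 2-aligned)
sizeof = 56, alignof = 4
60 − 56 = 4

4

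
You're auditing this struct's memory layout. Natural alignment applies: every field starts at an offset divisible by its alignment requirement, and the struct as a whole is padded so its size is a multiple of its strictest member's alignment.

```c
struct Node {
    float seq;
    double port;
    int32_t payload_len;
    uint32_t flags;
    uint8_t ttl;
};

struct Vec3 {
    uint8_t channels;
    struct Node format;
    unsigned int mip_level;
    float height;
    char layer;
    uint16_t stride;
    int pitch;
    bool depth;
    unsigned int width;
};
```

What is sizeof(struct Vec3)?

64 bytes

Node: @0: seq [4B, align 4] → 4; +4 pad (align 8); @8: port [8B, align 8] → 16; @16: payload_len [4B, align 4] → 20; @20: flags [4B, align 4] → 24; @24: ttl [1B, align 1] → 25; +7 tail pad (align 8); size 32, align 8
@0: channels [1B, align 1] → 1
+7 pad (align 8)
@8: format [32B, align 8] → 40
@40: mip_level [4B, align 4] → 44
@44: height [4B, align 4] → 48
@48: layer [1B, align 1] → 49
+1 pad (align 2)
@50: stride [2B, align 2] → 52
@52: pitch [4B, align 4] → 56
@56: depth [1B, align 1] → 57
+3 pad (align 4)
@60: width [4B, align 4] → 64
size 64, align 8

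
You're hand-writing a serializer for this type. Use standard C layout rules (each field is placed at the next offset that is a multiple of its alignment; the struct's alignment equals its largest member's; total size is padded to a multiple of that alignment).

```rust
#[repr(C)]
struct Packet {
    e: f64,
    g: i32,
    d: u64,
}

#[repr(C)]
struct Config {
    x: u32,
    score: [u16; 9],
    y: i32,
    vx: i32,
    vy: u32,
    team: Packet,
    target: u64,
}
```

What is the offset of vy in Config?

32

Packet: e at 0 (size 8, align 8) → ends 8; g at 8 (size 4, align 4) → ends 12; pad 4 to align 8 for d; d at 16 (size 8, align 8) → ends 24; total 24 bytes, alignment 8
x at 0 (size 4, align 4) → ends 4
score at 4 (size 18, align 2) → ends 22
pad 2 to align 4 for y
y at 24 (size 4, align 4) → ends 28
vx at 28 (size 4, align 4) → ends 32
vy at 32 (size 4, align 4) → ends 36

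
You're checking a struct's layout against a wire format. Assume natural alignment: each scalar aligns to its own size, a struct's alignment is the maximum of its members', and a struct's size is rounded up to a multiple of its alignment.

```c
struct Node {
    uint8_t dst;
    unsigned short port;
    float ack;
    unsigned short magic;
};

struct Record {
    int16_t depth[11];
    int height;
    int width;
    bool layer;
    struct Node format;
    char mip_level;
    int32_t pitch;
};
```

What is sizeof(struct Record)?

56

Node: @0: dst [1B, align 1] → 1; +1 pad (align 2); @2: port [2B, align 2] → 4; @4: ack [4B, align 4] → 8; @8: magic [2B, align 2] → 10; +2 tail pad (align 4); size 12, align 4
@0: depth [22B, align 2] → 22
+2 pad (align 4)
@24: height [4B, align 4] → 28
@28: width [4B, align 4] → 32
@32: layer [1B, align 1] → 33
+3 pad (align 4)
@36: format [12B, align 4] → 48
@48: mip_level [1B, align 1] → 49
+3 pad (align 4)
@52: pitch [4B, align 4] → 56
size 56, align 4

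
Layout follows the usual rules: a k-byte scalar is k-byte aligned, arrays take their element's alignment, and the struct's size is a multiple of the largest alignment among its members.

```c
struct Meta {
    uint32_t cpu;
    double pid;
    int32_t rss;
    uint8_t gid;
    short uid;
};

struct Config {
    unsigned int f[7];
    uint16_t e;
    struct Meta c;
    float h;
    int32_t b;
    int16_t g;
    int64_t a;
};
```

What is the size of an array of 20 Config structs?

Meta: @0: cpu [4B, align 4] → 4; +4 pad (align 8); @8: pid [8B, align 8] → 16; @16: rss [4B, align 4] → 20; @20: gid [1B, align 1] → 21; +1 pad (align 2); @22: uid [2B, align 2] → 24; size 24, align 8
@0: f [28B, align 4] → 28
@28: e [2B, align 2] → 30
+2 pad (align 8)
@32: c [24B, align 8] → 56
@56: h [4B, align 4] → 60
@60: b [4B, align 4] → 64
@64: g [2B, align 2] → 66
+6 pad (align 8)
@72: a [8B, align 8] → 80
size 80, align 8
array of 20: 20 × 80 = 1600

1600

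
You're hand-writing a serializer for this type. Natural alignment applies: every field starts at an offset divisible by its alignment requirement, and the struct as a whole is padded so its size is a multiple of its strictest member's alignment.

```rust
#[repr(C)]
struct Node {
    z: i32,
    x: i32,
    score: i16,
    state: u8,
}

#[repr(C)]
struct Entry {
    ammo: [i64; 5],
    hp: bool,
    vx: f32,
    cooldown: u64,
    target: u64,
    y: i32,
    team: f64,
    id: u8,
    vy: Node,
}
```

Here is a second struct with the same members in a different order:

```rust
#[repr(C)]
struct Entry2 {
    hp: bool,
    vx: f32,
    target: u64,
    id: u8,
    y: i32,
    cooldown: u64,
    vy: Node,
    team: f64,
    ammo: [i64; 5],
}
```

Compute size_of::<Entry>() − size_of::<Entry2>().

0

Node: z at 0 (size 4, align 4) → ends 4; x at 4 (size 4, align 4) → ends 8; score at 8 (size 2, align 2) → ends 10; state at 10 (size 1, align 1) → ends 11; tail pad 1 to reach multiple of 4; total 12 bytes, alignment 4
ammo at 0 (size 40, align 8) → ends 40
hp at 40 (size 1, align 1) → ends 41
pad 3 to align 4 for vx
vx at 44 (size 4, align 4) → ends 48
cooldown at 48 (size 8, align 8) → ends 56
target at 56 (size 8, align 8) → ends 64
y at 64 (size 4, align 4) → ends 68
pad 4 to align 8 for team
team at 72 (size 8, align 8) → ends 80
id at 80 (size 1, align 1) → ends 81
pad 3 to align 4 for vy
vy at 84 (size 12, align 4) → ends 96
total 96 bytes, alignment 8
— Entry2 —
hp at 0 (size 1, align 1) → ends 1
pad 3 to align 4 for vx
vx at 4 (size 4, align 4) → ends 8
target at 8 (size 8, align 8) → ends 16
id at 16 (size 1, align 1) → ends 17
pad 3 to align 4 for y
y at 20 (size 4, align 4) → ends 24
cooldown at 24 (size 8, align 8) → ends 32
vy at 32 (size 12, align 4) → ends 44
pad 4 to align 8 for team
team at 48 (size 8, align 8) → ends 56
ammo at 56 (size 40, align 8) → ends 96
total 96 bytes, alignment 8
96 − 96 = 0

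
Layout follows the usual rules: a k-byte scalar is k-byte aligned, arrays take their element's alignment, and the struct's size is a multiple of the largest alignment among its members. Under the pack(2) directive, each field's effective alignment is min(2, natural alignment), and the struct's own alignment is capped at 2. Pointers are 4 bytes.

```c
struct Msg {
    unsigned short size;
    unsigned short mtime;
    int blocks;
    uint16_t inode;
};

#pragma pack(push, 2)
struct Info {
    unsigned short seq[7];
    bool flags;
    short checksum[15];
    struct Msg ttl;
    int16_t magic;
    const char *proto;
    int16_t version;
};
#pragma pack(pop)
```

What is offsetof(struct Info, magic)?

Msg: @0: size [2B, align 2] → 2; @2: mtime [2B, align 2] → 4; @4: blocks [4B, align 4] → 8; @8: inode [2B, align 2] → 10; +2 tail pad (align 4); size 12, align 4
@0: seq [14B, align 2] → 14
@14: flags [1B, align 1] → 15
+1 pad (align 2)
@16: checksum [30B, align 2] → 46
@46: ttl [12B, align 2] → 58
@58: magic [2B, align 2] → 60

58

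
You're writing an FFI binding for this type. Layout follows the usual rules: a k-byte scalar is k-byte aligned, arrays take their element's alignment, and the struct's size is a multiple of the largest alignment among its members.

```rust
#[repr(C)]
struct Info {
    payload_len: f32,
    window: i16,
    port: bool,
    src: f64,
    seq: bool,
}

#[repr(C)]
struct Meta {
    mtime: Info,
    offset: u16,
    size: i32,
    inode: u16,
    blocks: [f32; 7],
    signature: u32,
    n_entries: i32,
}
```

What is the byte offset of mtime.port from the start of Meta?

6

Info: payload_len at 0 (size 4, align 4) → ends 4; window at 4 (size 2, align 2) → ends 6; port at 6 (size 1, align 1) → ends 7; pad 1 to align 8 for src; src at 8 (size 8, align 8) → ends 16; seq at 16 (size 1, align 1) → ends 17; tail pad 7 to reach multiple of 8; total 24 bytes, alignment 8
mtime at 0 (size 24, align 8) → ends 24
within Info: port at 6
0 + 6 = 6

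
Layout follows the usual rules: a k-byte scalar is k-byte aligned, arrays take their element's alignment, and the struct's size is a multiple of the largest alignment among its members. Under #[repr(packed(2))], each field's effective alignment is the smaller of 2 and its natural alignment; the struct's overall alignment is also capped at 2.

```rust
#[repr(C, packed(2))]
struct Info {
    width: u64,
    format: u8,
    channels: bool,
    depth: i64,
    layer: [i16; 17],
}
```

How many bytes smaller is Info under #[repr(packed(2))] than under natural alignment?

natural layout:
  @0: width [8B, align 8] → 8
  @8: format [1B, align 1] → 9
  @9: channels [1B, align 1] → 10
  +6 pad (align 8)
  @16: depth [8B, align 8] → 24
  @24: layer [34B, align 2] → 58
  +6 tail pad (align 8)
  size 64, align 8
packed(2) layout:
  @0: width [8B, align 2] → 8
  @8: format [1B, align 1] → 9
  @9: channels [1B, align 1] → 10
  @10: depth [8B, align 2] → 18
  @18: layer [34B, align 2] → 52
  size 52, align 2
64 − 52 = 12

12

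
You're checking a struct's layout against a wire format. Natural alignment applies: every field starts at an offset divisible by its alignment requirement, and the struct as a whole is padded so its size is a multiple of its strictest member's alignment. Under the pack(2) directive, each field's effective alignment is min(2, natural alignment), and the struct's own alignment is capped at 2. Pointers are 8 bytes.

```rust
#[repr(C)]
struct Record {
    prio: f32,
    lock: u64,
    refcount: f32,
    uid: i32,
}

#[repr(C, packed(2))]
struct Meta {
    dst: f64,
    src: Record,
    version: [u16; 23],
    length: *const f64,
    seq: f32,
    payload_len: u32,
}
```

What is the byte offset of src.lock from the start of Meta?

Record: prio at 0 (size 4, align 4) → ends 4; pad 4 to align 8 for lock; lock at 8 (size 8, align 8) → ends 16; refcount at 16 (size 4, align 4) → ends 20; uid at 20 (size 4, align 4) → ends 24; total 24 bytes, alignment 8
dst at 0 (size 8, align 2) → ends 8
src at 8 (size 24, align 2) → ends 32
within Record: lock at 8
8 + 8 = 16

16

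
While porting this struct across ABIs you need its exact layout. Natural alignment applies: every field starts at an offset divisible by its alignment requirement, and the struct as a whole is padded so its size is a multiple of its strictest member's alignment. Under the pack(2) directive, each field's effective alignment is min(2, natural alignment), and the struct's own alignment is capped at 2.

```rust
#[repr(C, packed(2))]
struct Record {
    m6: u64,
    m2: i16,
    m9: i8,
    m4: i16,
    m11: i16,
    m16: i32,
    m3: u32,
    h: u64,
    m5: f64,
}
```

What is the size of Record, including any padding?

m6 at 0 (size 8, align 2) → ends 8
m2 at 8 (size 2, align 2) → ends 10
m9 at 10 (size 1, align 1) → ends 11
pad 1 to align 2 for m4
m4 at 12 (size 2, align 2) → ends 14
m11 at 14 (size 2, align 2) → ends 16
m16 at 16 (size 4, align 2) → ends 20
m3 at 20 (size 4, align 2) → ends 24
h at 24 (size 8, align 2) → ends 32
m5 at 32 (size 8, align 2) → ends 40
total 40 bytes, alignment 2

40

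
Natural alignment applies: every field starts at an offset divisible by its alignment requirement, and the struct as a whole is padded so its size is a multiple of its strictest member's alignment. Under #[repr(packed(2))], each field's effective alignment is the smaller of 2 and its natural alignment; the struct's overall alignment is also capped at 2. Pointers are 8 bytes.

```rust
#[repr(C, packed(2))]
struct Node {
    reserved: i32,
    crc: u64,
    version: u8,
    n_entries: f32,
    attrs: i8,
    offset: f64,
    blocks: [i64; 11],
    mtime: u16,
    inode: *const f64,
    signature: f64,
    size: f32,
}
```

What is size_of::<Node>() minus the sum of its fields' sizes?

2

0..4  reserved  (4B, 2-aligned)
4..12  crc  (8B, 2-aligned)
12..13  version  (1B, 1-aligned)
13..14  -- padding (1B)
14..18  n_entries  (4B, 2-aligned)
18..19  attrs  (1B, 1-aligned)
19..20  -- padding (1B)
20..28  offset  (8B, 2-aligned)
28..116  blocks  (88B, 2-aligned)
116..118  mtime  (2B, 2-aligned)
118..126  inode  (8B, 2-aligned)
126..134  signature  (8B, 2-aligned)
134..138  size  (4B, 2-aligned)
sizeof = 138, alignof = 2
data bytes 136, size 138 → padding 2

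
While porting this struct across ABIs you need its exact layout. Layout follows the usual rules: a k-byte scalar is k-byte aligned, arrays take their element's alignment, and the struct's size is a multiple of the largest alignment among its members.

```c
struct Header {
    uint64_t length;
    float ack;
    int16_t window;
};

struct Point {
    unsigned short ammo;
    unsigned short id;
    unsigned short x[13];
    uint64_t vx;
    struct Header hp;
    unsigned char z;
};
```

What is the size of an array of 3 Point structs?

192

Header: @0: length [8B, align 8] → 8; @8: ack [4B, align 4] → 12; @12: window [2B, align 2] → 14; +2 tail pad (align 8); size 16, align 8
@0: ammo [2B, align 2] → 2
@2: id [2B, align 2] → 4
@4: x [26B, align 2] → 30
+2 pad (align 8)
@32: vx [8B, align 8] → 40
@40: hp [16B, align 8] → 56
@56: z [1B, align 1] → 57
+7 tail pad (align 8)
size 64, align 8
array of 3: 3 × 64 = 192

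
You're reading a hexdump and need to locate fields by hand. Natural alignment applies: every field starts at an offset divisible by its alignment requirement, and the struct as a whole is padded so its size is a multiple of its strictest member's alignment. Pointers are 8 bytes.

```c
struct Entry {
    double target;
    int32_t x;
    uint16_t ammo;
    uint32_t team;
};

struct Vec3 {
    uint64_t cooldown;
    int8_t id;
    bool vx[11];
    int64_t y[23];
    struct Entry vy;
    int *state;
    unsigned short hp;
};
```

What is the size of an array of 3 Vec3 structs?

Entry: target at 0 (size 8, align 8) → ends 8; x at 8 (size 4, align 4) → ends 12; ammo at 12 (size 2, align 2) → ends 14; pad 2 to align 4 for team; team at 16 (size 4, align 4) → ends 20; tail pad 4 to reach multiple of 8; total 24 bytes, alignment 8
cooldown at 0 (size 8, align 8) → ends 8
id at 8 (size 1, align 1) → ends 9
vx at 9 (size 11, align 1) → ends 20
pad 4 to align 8 for y
y at 24 (size 184, align 8) → ends 208
vy at 208 (size 24, align 8) → ends 232
state at 232 (size 8, align 8) → ends 240
hp at 240 (size 2, align 2) → ends 242
tail pad 6 to reach multiple of 8
total 248 bytes, alignment 8
array of 3: 3 × 248 = 744

744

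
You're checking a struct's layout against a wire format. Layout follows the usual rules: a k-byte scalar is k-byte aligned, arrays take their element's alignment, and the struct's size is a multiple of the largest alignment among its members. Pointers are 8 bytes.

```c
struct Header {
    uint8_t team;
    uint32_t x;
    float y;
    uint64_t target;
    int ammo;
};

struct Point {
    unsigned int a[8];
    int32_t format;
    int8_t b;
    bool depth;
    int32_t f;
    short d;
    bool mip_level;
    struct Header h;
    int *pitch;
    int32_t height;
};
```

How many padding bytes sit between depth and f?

2

Header: team at 0 (size 1, align 1) → ends 1; pad 3 to align 4 for x; x at 4 (size 4, align 4) → ends 8; y at 8 (size 4, align 4) → ends 12; pad 4 to align 8 for target; target at 16 (size 8, align 8) → ends 24; ammo at 24 (size 4, align 4) → ends 28; tail pad 4 to reach multiple of 8; total 32 bytes, alignment 8
a at 0 (size 32, align 4) → ends 32
format at 32 (size 4, align 4) → ends 36
b at 36 (size 1, align 1) → ends 37
depth at 37 (size 1, align 1) → ends 38
pad 2 to align 4 for f
f at 40 (size 4, align 4) → ends 44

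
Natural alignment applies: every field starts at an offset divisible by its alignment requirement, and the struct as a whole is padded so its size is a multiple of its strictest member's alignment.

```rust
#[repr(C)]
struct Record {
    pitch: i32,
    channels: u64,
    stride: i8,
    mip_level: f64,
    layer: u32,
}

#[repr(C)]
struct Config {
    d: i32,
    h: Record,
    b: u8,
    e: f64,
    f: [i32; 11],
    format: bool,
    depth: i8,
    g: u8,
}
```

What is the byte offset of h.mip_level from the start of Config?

32

Record: pitch at 0 (size 4, align 4) → ends 4; pad 4 to align 8 for channels; channels at 8 (size 8, align 8) → ends 16; stride at 16 (size 1, align 1) → ends 17; pad 7 to align 8 for mip_level; mip_level at 24 (size 8, align 8) → ends 32; layer at 32 (size 4, align 4) → ends 36; tail pad 4 to reach multiple of 8; total 40 bytes, alignment 8
d at 0 (size 4, align 4) → ends 4
pad 4 to align 8 for h
h at 8 (size 40, align 8) → ends 48
within Record: mip_level at 24
8 + 24 = 32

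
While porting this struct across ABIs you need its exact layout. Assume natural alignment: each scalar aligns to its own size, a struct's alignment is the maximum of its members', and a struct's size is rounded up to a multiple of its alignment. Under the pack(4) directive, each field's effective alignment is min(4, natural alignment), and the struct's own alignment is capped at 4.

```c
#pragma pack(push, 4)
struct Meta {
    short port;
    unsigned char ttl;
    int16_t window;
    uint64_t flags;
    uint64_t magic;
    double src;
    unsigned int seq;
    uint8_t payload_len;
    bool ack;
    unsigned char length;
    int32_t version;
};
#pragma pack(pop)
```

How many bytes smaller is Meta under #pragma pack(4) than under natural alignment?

natural layout:
  0..2  port  (2B, 2-aligned)
  2..3  ttl  (1B, 1-aligned)
  3..4  -- padding (1B)
  4..6  window  (2B, 2-aligned)
  6..8  -- padding (2B)
  8..16  flags  (8B, 8-aligned)
  16..24  magic  (8B, 8-aligned)
  24..32  src  (8B, 8-aligned)
  32..36  seq  (4B, 4-aligned)
  36..37  payload_len  (1B, 1-aligned)
  37..38  ack  (1B, 1-aligned)
  38..39  length  (1B, 1-aligned)
  39..40  -- padding (1B)
  40..44  version  (4B, 4-aligned)
  44..48  -- tail padding (4B)
  sizeof = 48, alignof = 8
packed(4) layout:
  0..2  port  (2B, 2-aligned)
  2..3  ttl  (1B, 1-aligned)
  3..4  -- padding (1B)
  4..6  window  (2B, 2-aligned)
  6..8  -- padding (2B)
  8..16  flags  (8B, 4-aligned)
  16..24  magic  (8B, 4-aligned)
  24..32  src  (8B, 4-aligned)
  32..36  seq  (4B, 4-aligned)
  36..37  payload_len  (1B, 1-aligned)
  37..38  ack  (1B, 1-aligned)
  38..39  length  (1B, 1-aligned)
  39..40  -- padding (1B)
  40..44  version  (4B, 4-aligned)
  sizeof = 44, alignof = 4
48 − 44 = 4

4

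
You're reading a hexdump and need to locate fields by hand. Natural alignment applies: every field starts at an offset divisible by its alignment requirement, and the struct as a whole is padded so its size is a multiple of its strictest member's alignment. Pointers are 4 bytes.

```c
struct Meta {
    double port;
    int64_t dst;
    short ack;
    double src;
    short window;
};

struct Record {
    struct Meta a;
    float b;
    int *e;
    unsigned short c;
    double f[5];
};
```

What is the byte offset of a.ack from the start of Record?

Meta: @0: port [8B, align 8] → 8; @8: dst [8B, align 8] → 16; @16: ack [2B, align 2] → 18; +6 pad (align 8); @24: src [8B, align 8] → 32; @32: window [2B, align 2] → 34; +6 tail pad (align 8); size 40, align 8
@0: a [40B, align 8] → 40
within Meta: ack at 16
0 + 16 = 16

16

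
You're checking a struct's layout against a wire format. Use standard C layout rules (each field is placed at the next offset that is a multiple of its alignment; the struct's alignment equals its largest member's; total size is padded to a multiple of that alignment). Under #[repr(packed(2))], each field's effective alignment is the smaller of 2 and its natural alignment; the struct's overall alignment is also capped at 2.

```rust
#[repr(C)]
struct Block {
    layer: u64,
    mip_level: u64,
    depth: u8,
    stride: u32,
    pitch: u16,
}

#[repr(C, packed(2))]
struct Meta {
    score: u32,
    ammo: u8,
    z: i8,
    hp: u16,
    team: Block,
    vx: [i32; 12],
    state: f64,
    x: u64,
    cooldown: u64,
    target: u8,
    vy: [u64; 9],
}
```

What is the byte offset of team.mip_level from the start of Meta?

16

Block: layer at 0 (size 8, align 8) → ends 8; mip_level at 8 (size 8, align 8) → ends 16; depth at 16 (size 1, align 1) → ends 17; pad 3 to align 4 for stride; stride at 20 (size 4, align 4) → ends 24; pitch at 24 (size 2, align 2) → ends 26; tail pad 6 to reach multiple of 8; total 32 bytes, alignment 8
score at 0 (size 4, align 2) → ends 4
ammo at 4 (size 1, align 1) → ends 5
z at 5 (size 1, align 1) → ends 6
hp at 6 (size 2, align 2) → ends 8
team at 8 (size 32, align 2) → ends 40
within Block: mip_level at 8
8 + 8 = 16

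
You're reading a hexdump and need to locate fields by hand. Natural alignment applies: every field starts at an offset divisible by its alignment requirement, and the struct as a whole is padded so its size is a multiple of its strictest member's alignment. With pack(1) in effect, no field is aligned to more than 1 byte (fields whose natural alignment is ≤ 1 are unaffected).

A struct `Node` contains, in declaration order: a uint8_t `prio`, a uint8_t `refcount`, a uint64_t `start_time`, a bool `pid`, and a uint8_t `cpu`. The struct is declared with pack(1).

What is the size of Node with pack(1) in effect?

prio at 0 (size 1, align 1) → ends 1
refcount at 1 (size 1, align 1) → ends 2
start_time at 2 (size 8, align 1) → ends 10
pid at 10 (size 1, align 1) → ends 11
cpu at 11 (size 1, align 1) → ends 12
total 12 bytes, alignment 1

12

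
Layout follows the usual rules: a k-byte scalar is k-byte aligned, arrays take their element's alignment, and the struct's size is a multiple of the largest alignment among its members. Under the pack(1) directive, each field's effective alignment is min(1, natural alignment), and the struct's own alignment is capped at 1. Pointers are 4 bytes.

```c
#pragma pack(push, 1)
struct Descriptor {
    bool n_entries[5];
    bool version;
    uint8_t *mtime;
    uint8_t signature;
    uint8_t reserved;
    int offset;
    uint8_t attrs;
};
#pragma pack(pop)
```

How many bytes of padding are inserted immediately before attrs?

0

0..5  n_entries  (5B, 1-aligned)
5..6  version  (1B, 1-aligned)
6..10  mtime  (4B, 1-aligned)
10..11  signature  (1B, 1-aligned)
11..12  reserved  (1B, 1-aligned)
12..16  offset  (4B, 1-aligned)
16..17  attrs  (1B, 1-aligned)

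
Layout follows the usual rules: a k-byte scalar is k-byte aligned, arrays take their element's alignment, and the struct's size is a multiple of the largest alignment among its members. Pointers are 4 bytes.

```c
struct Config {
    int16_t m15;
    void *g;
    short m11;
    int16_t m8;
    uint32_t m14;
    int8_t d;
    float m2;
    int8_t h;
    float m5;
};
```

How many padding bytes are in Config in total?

8

0..2  m15  (2B, 2-aligned)
2..4  -- padding (2B)
4..8  g  (4B, 4-aligned)
8..10  m11  (2B, 2-aligned)
10..12  m8  (2B, 2-aligned)
12..16  m14  (4B, 4-aligned)
16..17  d  (1B, 1-aligned)
17..20  -- padding (3B)
20..24  m2  (4B, 4-aligned)
24..25  h  (1B, 1-aligned)
25..28  -- padding (3B)
28..32  m5  (4B, 4-aligned)
sizeof = 32, alignof = 4
data bytes 24, size 32 → padding 8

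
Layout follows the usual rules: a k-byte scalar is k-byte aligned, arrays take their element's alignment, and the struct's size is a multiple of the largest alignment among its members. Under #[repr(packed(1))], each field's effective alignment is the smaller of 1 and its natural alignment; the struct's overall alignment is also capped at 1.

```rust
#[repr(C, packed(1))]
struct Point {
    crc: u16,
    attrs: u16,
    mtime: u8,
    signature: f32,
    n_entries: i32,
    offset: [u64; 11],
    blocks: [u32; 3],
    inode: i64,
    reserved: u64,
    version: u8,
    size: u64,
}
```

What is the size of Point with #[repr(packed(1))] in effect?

0..2  crc  (2B, 1-aligned)
2..4  attrs  (2B, 1-aligned)
4..5  mtime  (1B, 1-aligned)
5..9  signature  (4B, 1-aligned)
9..13  n_entries  (4B, 1-aligned)
13..101  offset  (88B, 1-aligned)
101..113  blocks  (12B, 1-aligned)
113..121  inode  (8B, 1-aligned)
121..129  reserved  (8B, 1-aligned)
129..130  version  (1B, 1-aligned)
130..138  size  (8B, 1-aligned)
sizeof = 138, alignof = 1

138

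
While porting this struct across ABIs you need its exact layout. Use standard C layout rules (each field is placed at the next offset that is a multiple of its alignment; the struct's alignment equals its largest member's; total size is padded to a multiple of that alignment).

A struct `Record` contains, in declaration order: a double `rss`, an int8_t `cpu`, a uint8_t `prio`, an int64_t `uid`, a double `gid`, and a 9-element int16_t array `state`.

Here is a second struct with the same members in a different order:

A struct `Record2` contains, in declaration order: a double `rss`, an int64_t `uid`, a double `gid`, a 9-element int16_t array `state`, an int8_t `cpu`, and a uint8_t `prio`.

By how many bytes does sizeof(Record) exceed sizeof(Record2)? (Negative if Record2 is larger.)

@0: rss [8B, align 8] → 8
@8: cpu [1B, align 1] → 9
@9: prio [1B, align 1] → 10
+6 pad (align 8)
@16: uid [8B, align 8] → 24
@24: gid [8B, align 8] → 32
@32: state [18B, align 2] → 50
+6 tail pad (align 8)
size 56, align 8
— Record2 —
@0: rss [8B, align 8] → 8
@8: uid [8B, align 8] → 16
@16: gid [8B, align 8] → 24
@24: state [18B, align 2] → 42
@42: cpu [1B, align 1] → 43
@43: prio [1B, align 1] → 44
+4 tail pad (align 8)
size 48, align 8
56 − 48 = 8

8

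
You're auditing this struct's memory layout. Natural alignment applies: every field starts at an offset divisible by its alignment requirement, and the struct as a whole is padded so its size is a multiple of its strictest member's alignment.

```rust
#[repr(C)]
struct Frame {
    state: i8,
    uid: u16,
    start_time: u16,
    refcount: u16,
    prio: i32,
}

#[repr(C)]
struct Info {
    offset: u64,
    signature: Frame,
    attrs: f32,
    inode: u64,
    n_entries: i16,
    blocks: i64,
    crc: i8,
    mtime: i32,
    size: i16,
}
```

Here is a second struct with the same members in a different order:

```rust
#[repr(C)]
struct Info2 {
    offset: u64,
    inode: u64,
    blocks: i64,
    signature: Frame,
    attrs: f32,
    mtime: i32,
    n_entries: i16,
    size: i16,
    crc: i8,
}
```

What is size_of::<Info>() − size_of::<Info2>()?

8

Frame: state at 0 (size 1, align 1) → ends 1; pad 1 to align 2 for uid; uid at 2 (size 2, align 2) → ends 4; start_time at 4 (size 2, align 2) → ends 6; refcount at 6 (size 2, align 2) → ends 8; prio at 8 (size 4, align 4) → ends 12; total 12 bytes, alignment 4
offset at 0 (size 8, align 8) → ends 8
signature at 8 (size 12, align 4) → ends 20
attrs at 20 (size 4, align 4) → ends 24
inode at 24 (size 8, align 8) → ends 32
n_entries at 32 (size 2, align 2) → ends 34
pad 6 to align 8 for blocks
blocks at 40 (size 8, align 8) → ends 48
crc at 48 (size 1, align 1) → ends 49
pad 3 to align 4 for mtime
mtime at 52 (size 4, align 4) → ends 56
size at 56 (size 2, align 2) → ends 58
tail pad 6 to reach multiple of 8
total 64 bytes, alignment 8
— Info2 —
offset at 0 (size 8, align 8) → ends 8
inode at 8 (size 8, align 8) → ends 16
blocks at 16 (size 8, align 8) → ends 24
signature at 24 (size 12, align 4) → ends 36
attrs at 36 (size 4, align 4) → ends 40
mtime at 40 (size 4, align 4) → ends 44
n_entries at 44 (size 2, align 2) → ends 46
size at 46 (size 2, align 2) → ends 48
crc at 48 (size 1, align 1) → ends 49
tail pad 7 to reach multiple of 8
total 56 bytes, alignment 8
64 − 56 = 8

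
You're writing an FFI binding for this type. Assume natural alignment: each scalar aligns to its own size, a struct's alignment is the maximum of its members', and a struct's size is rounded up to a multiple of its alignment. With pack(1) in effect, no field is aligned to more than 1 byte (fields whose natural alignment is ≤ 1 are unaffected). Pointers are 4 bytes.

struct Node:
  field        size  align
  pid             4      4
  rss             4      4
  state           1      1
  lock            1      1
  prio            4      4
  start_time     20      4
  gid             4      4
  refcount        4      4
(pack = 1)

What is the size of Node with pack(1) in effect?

0..4  pid  (4B, 1-aligned)
4..8  rss  (4B, 1-aligned)
8..9  state  (1B, 1-aligned)
9..10  lock  (1B, 1-aligned)
10..14  prio  (4B, 1-aligned)
14..34  start_time  (20B, 1-aligned)
34..38  gid  (4B, 1-aligned)
38..42  refcount  (4B, 1-aligned)
sizeof = 42, alignof = 1

42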